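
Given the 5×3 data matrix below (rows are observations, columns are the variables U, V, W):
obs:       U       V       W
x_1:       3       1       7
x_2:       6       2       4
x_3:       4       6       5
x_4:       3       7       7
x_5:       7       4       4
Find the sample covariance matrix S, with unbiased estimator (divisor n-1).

Step 1 — column means:
  mean(U) = (3 + 6 + 4 + 3 + 7) / 5 = 23/5 = 4.6
  mean(V) = (1 + 2 + 6 + 7 + 4) / 5 = 20/5 = 4
  mean(W) = (7 + 4 + 5 + 7 + 4) / 5 = 27/5 = 5.4

Step 2 — sample covariance S[i,j] = (1/(n-1)) · Σ_k (x_{k,i} - mean_i) · (x_{k,j} - mean_j), with n-1 = 4.
  S[U,U] = ((-1.6)·(-1.6) + (1.4)·(1.4) + (-0.6)·(-0.6) + (-1.6)·(-1.6) + (2.4)·(2.4)) / 4 = 13.2/4 = 3.3
  S[U,V] = ((-1.6)·(-3) + (1.4)·(-2) + (-0.6)·(2) + (-1.6)·(3) + (2.4)·(0)) / 4 = -4/4 = -1
  S[U,W] = ((-1.6)·(1.6) + (1.4)·(-1.4) + (-0.6)·(-0.4) + (-1.6)·(1.6) + (2.4)·(-1.4)) / 4 = -10.2/4 = -2.55
  S[V,V] = ((-3)·(-3) + (-2)·(-2) + (2)·(2) + (3)·(3) + (0)·(0)) / 4 = 26/4 = 6.5
  S[V,W] = ((-3)·(1.6) + (-2)·(-1.4) + (2)·(-0.4) + (3)·(1.6) + (0)·(-1.4)) / 4 = 2/4 = 0.5
  S[W,W] = ((1.6)·(1.6) + (-1.4)·(-1.4) + (-0.4)·(-0.4) + (1.6)·(1.6) + (-1.4)·(-1.4)) / 4 = 9.2/4 = 2.3

S is symmetric (S[j,i] = S[i,j]). Assembling:

S = [[3.3, -1, -2.55],
 [-1, 6.5, 0.5],
 [-2.55, 0.5, 2.3]]


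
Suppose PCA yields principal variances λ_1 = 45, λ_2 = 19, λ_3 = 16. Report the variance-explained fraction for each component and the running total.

Step 1 — total variance = trace(Sigma) = Σ λ_i = 45 + 19 + 16 = 80.

Step 2 — fraction explained by component i = λ_i / Σ λ:
  PC1: 45/80 = 0.5625
  PC2: 19/80 = 0.2375
  PC3: 16/80 = 0.2

Step 3 — cumulative fraction after k components = (λ_1 + ... + λ_k) / Σ λ:
  k = 1: 45/80 = 0.5625
  k = 2: (45 + 19)/80 = 64/80 = 0.8
  k = 3: (45 + 19 + 16)/80 = 80/80 = 1

Summary (fraction, with percent):

explained: PC1 0.5625 (56.25%), PC2 0.2375 (23.75%), PC3 0.2 (20%);  cumulative: 0.5625, 0.8, 1


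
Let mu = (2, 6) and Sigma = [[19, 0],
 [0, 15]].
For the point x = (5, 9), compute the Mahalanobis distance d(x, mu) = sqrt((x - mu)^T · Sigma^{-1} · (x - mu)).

Step 1 — centre the observation: (x - mu) = (3, 3).

Step 2 — invert Sigma. det(Sigma) = 19·15 - (0)² = 285.
  Sigma^{-1} = (1/det) · [[d, -b], [-b, a]] = [[0.0526, 0],
 [0, 0.0667]].

Step 3 — form the quadratic (x - mu)^T · Sigma^{-1} · (x - mu):
  Sigma^{-1} · (x - mu) = (0.1579, 0.2).
  (x - mu)^T · [Sigma^{-1} · (x - mu)] = (3)·(0.1579) + (3)·(0.2) = 1.0737.

Step 4 — take square root: d = √(1.0737) ≈ 1.0362.

d(x, mu) = √(1.0737) ≈ 1.0362


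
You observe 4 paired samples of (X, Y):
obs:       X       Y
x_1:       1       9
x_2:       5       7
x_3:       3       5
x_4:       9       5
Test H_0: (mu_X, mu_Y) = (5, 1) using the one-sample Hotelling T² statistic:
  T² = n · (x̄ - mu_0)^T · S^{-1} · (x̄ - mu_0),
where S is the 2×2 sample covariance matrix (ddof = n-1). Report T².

Step 1 — sample mean vector:
  mean(X) = (1 + 5 + 3 + 9) / 4 = 18/4 = 4.5
  mean(Y) = (9 + 7 + 5 + 5) / 4 = 26/4 = 6.5
  x̄ = (4.5, 6.5),  deviation x̄ - mu_0 = (4.5, 6.5) - (5, 1) = (-0.5, 5.5).

Step 2 — sample covariance matrix, S[i,j] = (1/(n-1)) · Σ_k (x_{k,i} - mean_i) · (x_{k,j} - mean_j), divisor n-1 = 3:
  S[X,X] = ((-3.5)·(-3.5) + (0.5)·(0.5) + (-1.5)·(-1.5) + (4.5)·(4.5)) / 3 = 35/3 = 11.6667
  S[X,Y] = ((-3.5)·(2.5) + (0.5)·(0.5) + (-1.5)·(-1.5) + (4.5)·(-1.5)) / 3 = -13/3 = -4.3333
  S[Y,Y] = ((2.5)·(2.5) + (0.5)·(0.5) + (-1.5)·(-1.5) + (-1.5)·(-1.5)) / 3 = 11/3 = 3.6667
  S = [[11.6667, -4.3333],
 [-4.3333, 3.6667]].

Step 3 — invert S. det(S) = 11.6667·3.6667 - (-4.3333)² = 24.
  S^{-1} = (1/det) · [[d, -b], [-b, a]] = [[0.1528, 0.1806],
 [0.1806, 0.4861]].

Step 4 — quadratic form (x̄ - mu_0)^T · S^{-1} · (x̄ - mu_0):
  S^{-1} · (x̄ - mu_0) = (0.9167, 2.5833),
  (x̄ - mu_0)^T · [...] = (-0.5)·(0.9167) + (5.5)·(2.5833) = 13.75.

Step 5 — scale by n: T² = 4 · 13.75 = 55.

T² ≈ 55


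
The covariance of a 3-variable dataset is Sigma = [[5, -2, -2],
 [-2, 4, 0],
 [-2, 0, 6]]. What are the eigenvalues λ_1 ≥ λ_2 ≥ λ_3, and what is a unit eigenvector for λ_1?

Step 1 — characteristic polynomial p(λ) = det(λI - Sigma) = λ³ - tr·λ² + c_1·λ - det, where tr = trace, c_1 = sum of the principal 2×2 minors, det = det(Sigma):
  tr = 5 + 4 + 6 = 15,
  c_1 = (5·4 - (-2)²) + (5·6 - (-2)²) + (4·6 - (0)²) = 16 + 26 + 24 = 66,
  det = 5·(4·6 - (0)²) - (-2)·((-2)·6 - (0)·(-2)) + (-2)·((-2)·(0) - 4·(-2)) = 5·(24) - (-2)·(-12) + (-2)·(8) = 80.
  So p(λ) = λ³ - 15λ² + 66λ - 80.
Step 2 — look for an integer root (rational root theorem: any rational root is an integer divisor of 80). Testing λ = 2:
  p(2) = 8 - 60 + 132 - 80 = 0  ✓
  Dividing out (λ - 2): p(λ) = (λ - 2)(λ² - 13λ + 40).
Step 3 — remaining eigenvalues from the quadratic λ² - 13λ + 40 = 0:
  Δ = 13² - 4·40 = 169 - 160 = 9,  λ = (13 ± √9)/2 = (13 ± 3)/2 = 8 or 5.
  Sorted: λ_1 = 8,  λ_2 = 5,  λ_3 = 2  (check: sum = 15 = tr ✓).

Step 4 — unit eigenvector for λ_1 = 8: v spans the null space of (Sigma - λ_1 I), whose rows are
  r_1 = (-3, -2, -2),  r_2 = (-2, -4, 0),  r_3 = (-2, 0, -2).
  v is orthogonal to every row, so take v ∝ r_1 × r_2 = ((-2)·(0) - (-2)·(-4), (-2)·(-2) - (-3)·(0), (-3)·(-4) - (-2)·(-2)) = (-8, 4, 8).
  Rescale (divide by 4; multiply by -1 so the first nonzero entry is positive): u = (2, -1, -2).
  ||u|| = √((2)² + (-1)² + (-2)²) = √(9) = 3,  v_1 = u/||u|| ≈ (0.6667, -0.3333, -0.6667) (||v_1|| = 1).

λ_1 = 8,  λ_2 = 5,  λ_3 = 2;  v_1 ≈ (0.6667, -0.3333, -0.6667)


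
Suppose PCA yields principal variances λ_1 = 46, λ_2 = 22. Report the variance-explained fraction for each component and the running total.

Step 1 — total variance = trace(Sigma) = Σ λ_i = 46 + 22 = 68.

Step 2 — fraction explained by component i = λ_i / Σ λ:
  PC1: 46/68 = 0.6765
  PC2: 22/68 = 0.3235

Step 3 — cumulative fraction after k components = (λ_1 + ... + λ_k) / Σ λ:
  k = 1: 46/68 = 0.6765
  k = 2: (46 + 22)/68 = 68/68 = 1

Summary (fraction, with percent):

explained: PC1 0.6765 (67.65%), PC2 0.3235 (32.35%);  cumulative: 0.6765, 1


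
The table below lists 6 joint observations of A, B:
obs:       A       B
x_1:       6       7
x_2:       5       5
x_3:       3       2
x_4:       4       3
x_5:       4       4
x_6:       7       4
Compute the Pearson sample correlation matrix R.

Step 1 — column means:
  mean(A) = (6 + 5 + 3 + 4 + 4 + 7) / 6 = 29/6 = 4.8333
  mean(B) = (7 + 5 + 2 + 3 + 4 + 4) / 6 = 25/6 = 4.1667

Step 2 — sample variances and covariances s[i,j] = (1/(n-1)) · Σ_k (x_{k,i} - mean_i) · (x_{k,j} - mean_j), with n-1 = 5:
  s[A,A] = ((1.1667)·(1.1667) + (0.1667)·(0.1667) + (-1.8333)·(-1.8333) + (-0.8333)·(-0.8333) + (-0.8333)·(-0.8333) + (2.1667)·(2.1667)) / 5 = 10.8333/5 = 2.1667
  s[A,B] = ((1.1667)·(2.8333) + (0.1667)·(0.8333) + (-1.8333)·(-2.1667) + (-0.8333)·(-1.1667) + (-0.8333)·(-0.1667) + (2.1667)·(-0.1667)) / 5 = 8.1667/5 = 1.6333
  s[B,B] = ((2.8333)·(2.8333) + (0.8333)·(0.8333) + (-2.1667)·(-2.1667) + (-1.1667)·(-1.1667) + (-0.1667)·(-0.1667) + (-0.1667)·(-0.1667)) / 5 = 14.8333/5 = 2.9667
  Sample standard deviations s_i = √(s[i,i]):
  s(A) = √(2.1667) = 1.472
  s(B) = √(2.9667) = 1.7224

Step 3 — r_{ij} = s_{ij} / (s_i · s_j):
  r[A,A] = 1 (diagonal).
  r[A,B] = 1.6333 / (1.472 · 1.7224) = 1.6333 / 2.5353 = 0.6442
  r[B,B] = 1 (diagonal).

R is symmetric with unit diagonal. Assembling:

R = [[1, 0.6442],
 [0.6442, 1]]


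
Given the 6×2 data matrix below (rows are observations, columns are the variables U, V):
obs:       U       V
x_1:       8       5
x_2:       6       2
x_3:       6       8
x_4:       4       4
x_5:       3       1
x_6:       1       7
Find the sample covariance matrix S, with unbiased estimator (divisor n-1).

Step 1 — column means:
  mean(U) = (8 + 6 + 6 + 4 + 3 + 1) / 6 = 28/6 = 4.6667
  mean(V) = (5 + 2 + 8 + 4 + 1 + 7) / 6 = 27/6 = 4.5

Step 2 — sample covariance S[i,j] = (1/(n-1)) · Σ_k (x_{k,i} - mean_i) · (x_{k,j} - mean_j), with n-1 = 5.
  S[U,U] = ((3.3333)·(3.3333) + (1.3333)·(1.3333) + (1.3333)·(1.3333) + (-0.6667)·(-0.6667) + (-1.6667)·(-1.6667) + (-3.6667)·(-3.6667)) / 5 = 31.3333/5 = 6.2667
  S[U,V] = ((3.3333)·(0.5) + (1.3333)·(-2.5) + (1.3333)·(3.5) + (-0.6667)·(-0.5) + (-1.6667)·(-3.5) + (-3.6667)·(2.5)) / 5 = 0/5 = 0
  S[V,V] = ((0.5)·(0.5) + (-2.5)·(-2.5) + (3.5)·(3.5) + (-0.5)·(-0.5) + (-3.5)·(-3.5) + (2.5)·(2.5)) / 5 = 37.5/5 = 7.5

S is symmetric (S[j,i] = S[i,j]). Assembling:

S = [[6.2667, 0],
 [0, 7.5]]


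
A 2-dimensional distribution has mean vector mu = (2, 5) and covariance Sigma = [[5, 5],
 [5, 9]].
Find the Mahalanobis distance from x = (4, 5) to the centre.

Step 1 — centre the observation: (x - mu) = (2, 0).

Step 2 — invert Sigma. det(Sigma) = 5·9 - (5)² = 20.
  Sigma^{-1} = (1/det) · [[d, -b], [-b, a]] = [[0.45, -0.25],
 [-0.25, 0.25]].

Step 3 — form the quadratic (x - mu)^T · Sigma^{-1} · (x - mu):
  Sigma^{-1} · (x - mu) = (0.9, -0.5).
  (x - mu)^T · [Sigma^{-1} · (x - mu)] = (2)·(0.9) + (0)·(-0.5) = 1.8.

Step 4 — take square root: d = √(1.8) ≈ 1.3416.

d(x, mu) = √(1.8) ≈ 1.3416


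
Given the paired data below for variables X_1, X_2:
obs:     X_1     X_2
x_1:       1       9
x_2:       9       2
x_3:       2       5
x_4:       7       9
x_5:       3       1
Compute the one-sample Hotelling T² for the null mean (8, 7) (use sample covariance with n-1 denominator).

Step 1 — sample mean vector:
  mean(X_1) = (1 + 9 + 2 + 7 + 3) / 5 = 22/5 = 4.4
  mean(X_2) = (9 + 2 + 5 + 9 + 1) / 5 = 26/5 = 5.2
  x̄ = (4.4, 5.2),  deviation x̄ - mu_0 = (4.4, 5.2) - (8, 7) = (-3.6, -1.8).

Step 2 — sample covariance matrix, S[i,j] = (1/(n-1)) · Σ_k (x_{k,i} - mean_i) · (x_{k,j} - mean_j), divisor n-1 = 4:
  S[X_1,X_1] = ((-3.4)·(-3.4) + (4.6)·(4.6) + (-2.4)·(-2.4) + (2.6)·(2.6) + (-1.4)·(-1.4)) / 4 = 47.2/4 = 11.8
  S[X_1,X_2] = ((-3.4)·(3.8) + (4.6)·(-3.2) + (-2.4)·(-0.2) + (2.6)·(3.8) + (-1.4)·(-4.2)) / 4 = -11.4/4 = -2.85
  S[X_2,X_2] = ((3.8)·(3.8) + (-3.2)·(-3.2) + (-0.2)·(-0.2) + (3.8)·(3.8) + (-4.2)·(-4.2)) / 4 = 56.8/4 = 14.2
  S = [[11.8, -2.85],
 [-2.85, 14.2]].

Step 3 — invert S. det(S) = 11.8·14.2 - (-2.85)² = 159.4375.
  S^{-1} = (1/det) · [[d, -b], [-b, a]] = [[0.0891, 0.0179],
 [0.0179, 0.074]].

Step 4 — quadratic form (x̄ - mu_0)^T · S^{-1} · (x̄ - mu_0):
  S^{-1} · (x̄ - mu_0) = (-0.3528, -0.1976),
  (x̄ - mu_0)^T · [...] = (-3.6)·(-0.3528) + (-1.8)·(-0.1976) = 1.6257.

Step 5 — scale by n: T² = 5 · 1.6257 = 8.1286.

T² ≈ 8.1286


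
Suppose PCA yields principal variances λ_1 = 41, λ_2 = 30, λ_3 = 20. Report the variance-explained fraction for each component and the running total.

Step 1 — total variance = trace(Sigma) = Σ λ_i = 41 + 30 + 20 = 91.

Step 2 — fraction explained by component i = λ_i / Σ λ:
  PC1: 41/91 = 0.4505
  PC2: 30/91 = 0.3297
  PC3: 20/91 = 0.2198

Step 3 — cumulative fraction after k components = (λ_1 + ... + λ_k) / Σ λ:
  k = 1: 41/91 = 0.4505
  k = 2: (41 + 30)/91 = 71/91 = 0.7802
  k = 3: (41 + 30 + 20)/91 = 91/91 = 1

Summary (fraction, with percent):

explained: PC1 0.4505 (45.05%), PC2 0.3297 (32.97%), PC3 0.2198 (21.98%);  cumulative: 0.4505, 0.7802, 1


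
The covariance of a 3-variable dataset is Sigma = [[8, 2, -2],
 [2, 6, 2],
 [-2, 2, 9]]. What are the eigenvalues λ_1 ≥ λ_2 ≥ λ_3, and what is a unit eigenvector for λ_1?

Step 1 — characteristic polynomial p(λ) = det(λI - Sigma) = λ³ - tr·λ² + c_1·λ - det, where tr = trace, c_1 = sum of the principal 2×2 minors, det = det(Sigma):
  tr = 8 + 6 + 9 = 23,
  c_1 = (8·6 - (2)²) + (8·9 - (-2)²) + (6·9 - (2)²) = 44 + 68 + 50 = 162,
  det = 8·(6·9 - (2)²) - (2)·((2)·9 - (2)·(-2)) + (-2)·((2)·(2) - 6·(-2)) = 8·(50) - (2)·(22) + (-2)·(16) = 324.
  So p(λ) = λ³ - 23λ² + 162λ - 324.
Step 2 — look for an integer root (rational root theorem: any rational root is an integer divisor of 324). Testing λ = 9:
  p(9) = 729 - 1863 + 1458 - 324 = 0  ✓
  Dividing out (λ - 9): p(λ) = (λ - 9)(λ² - 14λ + 36).
Step 3 — remaining eigenvalues from the quadratic λ² - 14λ + 36 = 0:
  Δ = 14² - 4·36 = 196 - 144 = 52,  λ = (14 ± √52)/2 = (14 ± 7.2111)/2 ≈ 10.6056 or 3.3944.
  Sorted: λ_1 = 10.6056,  λ_2 = 9,  λ_3 = 3.3944  (check: sum = 23 = tr ✓).

Step 4 — unit eigenvector for λ_1 ≈ 10.6056: v spans the null space of (Sigma - λ_1 I), whose rows are
  r_1 = (-2.6056, 2, -2),  r_2 = (2, -4.6056, 2),  r_3 = (-2, 2, -1.6056).
  v is orthogonal to every row, so take v ∝ r_1 × r_2 = ((2)·(2) - (-2)·(-4.6056), (-2)·(2) - (-2.6056)·(2), (-2.6056)·(-4.6056) - (2)·(2)) ≈ (-5.2111, 1.2111, 8).
  Rescale (multiply by -1 so the first nonzero entry is positive): u = (5.2111, -1.2111, -8).
  ||u|| = √((5.2111)² + (-1.2111)² + (-8)²) = √(92.6224) ≈ 9.6241,  v_1 = u/||u|| ≈ (0.5415, -0.1258, -0.8313) (||v_1|| = 1).

λ_1 = 10.6056,  λ_2 = 9,  λ_3 = 3.3944;  v_1 ≈ (0.5415, -0.1258, -0.8313)


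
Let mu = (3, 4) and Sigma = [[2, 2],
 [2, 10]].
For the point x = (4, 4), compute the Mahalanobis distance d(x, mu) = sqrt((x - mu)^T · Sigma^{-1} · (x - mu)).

Step 1 — centre the observation: (x - mu) = (1, 0).

Step 2 — invert Sigma. det(Sigma) = 2·10 - (2)² = 16.
  Sigma^{-1} = (1/det) · [[d, -b], [-b, a]] = [[0.625, -0.125],
 [-0.125, 0.125]].

Step 3 — form the quadratic (x - mu)^T · Sigma^{-1} · (x - mu):
  Sigma^{-1} · (x - mu) = (0.625, -0.125).
  (x - mu)^T · [Sigma^{-1} · (x - mu)] = (1)·(0.625) + (0)·(-0.125) = 0.625.

Step 4 — take square root: d = √(0.625) ≈ 0.7906.

d(x, mu) = √(0.625) ≈ 0.7906


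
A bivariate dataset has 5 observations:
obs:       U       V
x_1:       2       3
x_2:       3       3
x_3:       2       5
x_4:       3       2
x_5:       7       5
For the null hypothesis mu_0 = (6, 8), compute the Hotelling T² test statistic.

Step 1 — sample mean vector:
  mean(U) = (2 + 3 + 2 + 3 + 7) / 5 = 17/5 = 3.4
  mean(V) = (3 + 3 + 5 + 2 + 5) / 5 = 18/5 = 3.6
  x̄ = (3.4, 3.6),  deviation x̄ - mu_0 = (3.4, 3.6) - (6, 8) = (-2.6, -4.4).

Step 2 — sample covariance matrix, S[i,j] = (1/(n-1)) · Σ_k (x_{k,i} - mean_i) · (x_{k,j} - mean_j), divisor n-1 = 4:
  S[U,U] = ((-1.4)·(-1.4) + (-0.4)·(-0.4) + (-1.4)·(-1.4) + (-0.4)·(-0.4) + (3.6)·(3.6)) / 4 = 17.2/4 = 4.3
  S[U,V] = ((-1.4)·(-0.6) + (-0.4)·(-0.6) + (-1.4)·(1.4) + (-0.4)·(-1.6) + (3.6)·(1.4)) / 4 = 4.8/4 = 1.2
  S[V,V] = ((-0.6)·(-0.6) + (-0.6)·(-0.6) + (1.4)·(1.4) + (-1.6)·(-1.6) + (1.4)·(1.4)) / 4 = 7.2/4 = 1.8
  S = [[4.3, 1.2],
 [1.2, 1.8]].

Step 3 — invert S. det(S) = 4.3·1.8 - (1.2)² = 6.3.
  S^{-1} = (1/det) · [[d, -b], [-b, a]] = [[0.2857, -0.1905],
 [-0.1905, 0.6825]].

Step 4 — quadratic form (x̄ - mu_0)^T · S^{-1} · (x̄ - mu_0):
  S^{-1} · (x̄ - mu_0) = (0.0952, -2.5079),
  (x̄ - mu_0)^T · [...] = (-2.6)·(0.0952) + (-4.4)·(-2.5079) = 10.7873.

Step 5 — scale by n: T² = 5 · 10.7873 = 53.9365.

T² ≈ 53.9365


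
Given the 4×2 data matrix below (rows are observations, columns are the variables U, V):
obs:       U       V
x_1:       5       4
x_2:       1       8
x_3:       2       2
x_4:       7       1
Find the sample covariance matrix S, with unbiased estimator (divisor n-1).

Step 1 — column means:
  mean(U) = (5 + 1 + 2 + 7) / 4 = 15/4 = 3.75
  mean(V) = (4 + 8 + 2 + 1) / 4 = 15/4 = 3.75

Step 2 — sample covariance S[i,j] = (1/(n-1)) · Σ_k (x_{k,i} - mean_i) · (x_{k,j} - mean_j), with n-1 = 3.
  S[U,U] = ((1.25)·(1.25) + (-2.75)·(-2.75) + (-1.75)·(-1.75) + (3.25)·(3.25)) / 3 = 22.75/3 = 7.5833
  S[U,V] = ((1.25)·(0.25) + (-2.75)·(4.25) + (-1.75)·(-1.75) + (3.25)·(-2.75)) / 3 = -17.25/3 = -5.75
  S[V,V] = ((0.25)·(0.25) + (4.25)·(4.25) + (-1.75)·(-1.75) + (-2.75)·(-2.75)) / 3 = 28.75/3 = 9.5833

S is symmetric (S[j,i] = S[i,j]). Assembling:

S = [[7.5833, -5.75],
 [-5.75, 9.5833]]


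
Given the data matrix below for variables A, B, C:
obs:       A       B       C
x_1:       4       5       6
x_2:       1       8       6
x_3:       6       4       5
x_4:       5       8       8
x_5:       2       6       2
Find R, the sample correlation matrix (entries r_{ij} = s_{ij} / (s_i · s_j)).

Step 1 — column means:
  mean(A) = (4 + 1 + 6 + 5 + 2) / 5 = 18/5 = 3.6
  mean(B) = (5 + 8 + 4 + 8 + 6) / 5 = 31/5 = 6.2
  mean(C) = (6 + 6 + 5 + 8 + 2) / 5 = 27/5 = 5.4

Step 2 — sample variances and covariances s[i,j] = (1/(n-1)) · Σ_k (x_{k,i} - mean_i) · (x_{k,j} - mean_j), with n-1 = 4:
  s[A,A] = ((0.4)·(0.4) + (-2.6)·(-2.6) + (2.4)·(2.4) + (1.4)·(1.4) + (-1.6)·(-1.6)) / 4 = 17.2/4 = 4.3
  s[A,B] = ((0.4)·(-1.2) + (-2.6)·(1.8) + (2.4)·(-2.2) + (1.4)·(1.8) + (-1.6)·(-0.2)) / 4 = -7.6/4 = -1.9
  s[A,C] = ((0.4)·(0.6) + (-2.6)·(0.6) + (2.4)·(-0.4) + (1.4)·(2.6) + (-1.6)·(-3.4)) / 4 = 6.8/4 = 1.7
  s[B,B] = ((-1.2)·(-1.2) + (1.8)·(1.8) + (-2.2)·(-2.2) + (1.8)·(1.8) + (-0.2)·(-0.2)) / 4 = 12.8/4 = 3.2
  s[B,C] = ((-1.2)·(0.6) + (1.8)·(0.6) + (-2.2)·(-0.4) + (1.8)·(2.6) + (-0.2)·(-3.4)) / 4 = 6.6/4 = 1.65
  s[C,C] = ((0.6)·(0.6) + (0.6)·(0.6) + (-0.4)·(-0.4) + (2.6)·(2.6) + (-3.4)·(-3.4)) / 4 = 19.2/4 = 4.8
  Sample standard deviations s_i = √(s[i,i]):
  s(A) = √(4.3) = 2.0736
  s(B) = √(3.2) = 1.7889
  s(C) = √(4.8) = 2.1909

Step 3 — r_{ij} = s_{ij} / (s_i · s_j):
  r[A,A] = 1 (diagonal).
  r[A,B] = -1.9 / (2.0736 · 1.7889) = -1.9 / 3.7094 = -0.5122
  r[A,C] = 1.7 / (2.0736 · 2.1909) = 1.7 / 4.5431 = 0.3742
  r[B,B] = 1 (diagonal).
  r[B,C] = 1.65 / (1.7889 · 2.1909) = 1.65 / 3.9192 = 0.421
  r[C,C] = 1 (diagonal).

R is symmetric with unit diagonal. Assembling:

R = [[1, -0.5122, 0.3742],
 [-0.5122, 1, 0.421],
 [0.3742, 0.421, 1]]


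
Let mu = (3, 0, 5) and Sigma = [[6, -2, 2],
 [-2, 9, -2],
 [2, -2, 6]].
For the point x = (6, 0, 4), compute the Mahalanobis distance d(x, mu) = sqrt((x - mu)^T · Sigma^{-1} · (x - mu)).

Step 1 — centre the observation: (x - mu) = (3, 0, -1).

Step 2 — invert Sigma (cofactor / det for 3×3, or solve directly):
  Sigma^{-1} = [[0.1953, 0.0312, -0.0547],
 [0.0312, 0.125, 0.0312],
 [-0.0547, 0.0312, 0.1953]].

Step 3 — form the quadratic (x - mu)^T · Sigma^{-1} · (x - mu):
  Sigma^{-1} · (x - mu) = (0.6406, 0.0625, -0.3594).
  (x - mu)^T · [Sigma^{-1} · (x - mu)] = (3)·(0.6406) + (0)·(0.0625) + (-1)·(-0.3594) = 2.2812.

Step 4 — take square root: d = √(2.2812) ≈ 1.5104.

d(x, mu) = √(2.2812) ≈ 1.5104


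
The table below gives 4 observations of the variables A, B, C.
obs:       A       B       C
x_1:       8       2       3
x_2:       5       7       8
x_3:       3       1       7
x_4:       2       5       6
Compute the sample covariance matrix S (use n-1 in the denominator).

Step 1 — column means:
  mean(A) = (8 + 5 + 3 + 2) / 4 = 18/4 = 4.5
  mean(B) = (2 + 7 + 1 + 5) / 4 = 15/4 = 3.75
  mean(C) = (3 + 8 + 7 + 6) / 4 = 24/4 = 6

Step 2 — sample covariance S[i,j] = (1/(n-1)) · Σ_k (x_{k,i} - mean_i) · (x_{k,j} - mean_j), with n-1 = 3.
  S[A,A] = ((3.5)·(3.5) + (0.5)·(0.5) + (-1.5)·(-1.5) + (-2.5)·(-2.5)) / 3 = 21/3 = 7
  S[A,B] = ((3.5)·(-1.75) + (0.5)·(3.25) + (-1.5)·(-2.75) + (-2.5)·(1.25)) / 3 = -3.5/3 = -1.1667
  S[A,C] = ((3.5)·(-3) + (0.5)·(2) + (-1.5)·(1) + (-2.5)·(0)) / 3 = -11/3 = -3.6667
  S[B,B] = ((-1.75)·(-1.75) + (3.25)·(3.25) + (-2.75)·(-2.75) + (1.25)·(1.25)) / 3 = 22.75/3 = 7.5833
  S[B,C] = ((-1.75)·(-3) + (3.25)·(2) + (-2.75)·(1) + (1.25)·(0)) / 3 = 9/3 = 3
  S[C,C] = ((-3)·(-3) + (2)·(2) + (1)·(1) + (0)·(0)) / 3 = 14/3 = 4.6667

S is symmetric (S[j,i] = S[i,j]). Assembling:

S = [[7, -1.1667, -3.6667],
 [-1.1667, 7.5833, 3],
 [-3.6667, 3, 4.6667]]


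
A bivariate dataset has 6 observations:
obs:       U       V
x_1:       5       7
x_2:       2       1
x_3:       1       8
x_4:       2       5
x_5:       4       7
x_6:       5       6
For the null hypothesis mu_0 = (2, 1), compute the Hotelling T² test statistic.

Step 1 — sample mean vector:
  mean(U) = (5 + 2 + 1 + 2 + 4 + 5) / 6 = 19/6 = 3.1667
  mean(V) = (7 + 1 + 8 + 5 + 7 + 6) / 6 = 34/6 = 5.6667
  x̄ = (3.1667, 5.6667),  deviation x̄ - mu_0 = (3.1667, 5.6667) - (2, 1) = (1.1667, 4.6667).

Step 2 — sample covariance matrix, S[i,j] = (1/(n-1)) · Σ_k (x_{k,i} - mean_i) · (x_{k,j} - mean_j), divisor n-1 = 5:
  S[U,U] = ((1.8333)·(1.8333) + (-1.1667)·(-1.1667) + (-2.1667)·(-2.1667) + (-1.1667)·(-1.1667) + (0.8333)·(0.8333) + (1.8333)·(1.8333)) / 5 = 14.8333/5 = 2.9667
  S[U,V] = ((1.8333)·(1.3333) + (-1.1667)·(-4.6667) + (-2.1667)·(2.3333) + (-1.1667)·(-0.6667) + (0.8333)·(1.3333) + (1.8333)·(0.3333)) / 5 = 5.3333/5 = 1.0667
  S[V,V] = ((1.3333)·(1.3333) + (-4.6667)·(-4.6667) + (2.3333)·(2.3333) + (-0.6667)·(-0.6667) + (1.3333)·(1.3333) + (0.3333)·(0.3333)) / 5 = 31.3333/5 = 6.2667
  S = [[2.9667, 1.0667],
 [1.0667, 6.2667]].

Step 3 — invert S. det(S) = 2.9667·6.2667 - (1.0667)² = 17.4533.
  S^{-1} = (1/det) · [[d, -b], [-b, a]] = [[0.3591, -0.0611],
 [-0.0611, 0.17]].

Step 4 — quadratic form (x̄ - mu_0)^T · S^{-1} · (x̄ - mu_0):
  S^{-1} · (x̄ - mu_0) = (0.1337, 0.7219),
  (x̄ - mu_0)^T · [...] = (1.1667)·(0.1337) + (4.6667)·(0.7219) = 3.525.

Step 5 — scale by n: T² = 6 · 3.525 = 21.1497.

T² ≈ 21.1497


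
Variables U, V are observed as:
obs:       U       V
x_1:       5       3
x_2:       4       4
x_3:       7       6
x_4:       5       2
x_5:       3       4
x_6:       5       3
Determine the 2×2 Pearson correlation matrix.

Step 1 — column means:
  mean(U) = (5 + 4 + 7 + 5 + 3 + 5) / 6 = 29/6 = 4.8333
  mean(V) = (3 + 4 + 6 + 2 + 4 + 3) / 6 = 22/6 = 3.6667

Step 2 — sample variances and covariances s[i,j] = (1/(n-1)) · Σ_k (x_{k,i} - mean_i) · (x_{k,j} - mean_j), with n-1 = 5:
  s[U,U] = ((0.1667)·(0.1667) + (-0.8333)·(-0.8333) + (2.1667)·(2.1667) + (0.1667)·(0.1667) + (-1.8333)·(-1.8333) + (0.1667)·(0.1667)) / 5 = 8.8333/5 = 1.7667
  s[U,V] = ((0.1667)·(-0.6667) + (-0.8333)·(0.3333) + (2.1667)·(2.3333) + (0.1667)·(-1.6667) + (-1.8333)·(0.3333) + (0.1667)·(-0.6667)) / 5 = 3.6667/5 = 0.7333
  s[V,V] = ((-0.6667)·(-0.6667) + (0.3333)·(0.3333) + (2.3333)·(2.3333) + (-1.6667)·(-1.6667) + (0.3333)·(0.3333) + (-0.6667)·(-0.6667)) / 5 = 9.3333/5 = 1.8667
  Sample standard deviations s_i = √(s[i,i]):
  s(U) = √(1.7667) = 1.3292
  s(V) = √(1.8667) = 1.3663

Step 3 — r_{ij} = s_{ij} / (s_i · s_j):
  r[U,U] = 1 (diagonal).
  r[U,V] = 0.7333 / (1.3292 · 1.3663) = 0.7333 / 1.816 = 0.4038
  r[V,V] = 1 (diagonal).

R is symmetric with unit diagonal. Assembling:

R = [[1, 0.4038],
 [0.4038, 1]]


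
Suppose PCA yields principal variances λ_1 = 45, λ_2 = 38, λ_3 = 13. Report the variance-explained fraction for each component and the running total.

Step 1 — total variance = trace(Sigma) = Σ λ_i = 45 + 38 + 13 = 96.

Step 2 — fraction explained by component i = λ_i / Σ λ:
  PC1: 45/96 = 0.4688
  PC2: 38/96 = 0.3958
  PC3: 13/96 = 0.1354

Step 3 — cumulative fraction after k components = (λ_1 + ... + λ_k) / Σ λ:
  k = 1: 45/96 = 0.4688
  k = 2: (45 + 38)/96 = 83/96 = 0.8646
  k = 3: (45 + 38 + 13)/96 = 96/96 = 1

Summary (fraction, with percent):

explained: PC1 0.4688 (46.88%), PC2 0.3958 (39.58%), PC3 0.1354 (13.54%);  cumulative: 0.4688, 0.8646, 1


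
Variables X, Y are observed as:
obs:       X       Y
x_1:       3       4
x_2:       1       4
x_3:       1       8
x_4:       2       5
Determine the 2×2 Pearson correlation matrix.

Step 1 — column means:
  mean(X) = (3 + 1 + 1 + 2) / 4 = 7/4 = 1.75
  mean(Y) = (4 + 4 + 8 + 5) / 4 = 21/4 = 5.25

Step 2 — sample variances and covariances s[i,j] = (1/(n-1)) · Σ_k (x_{k,i} - mean_i) · (x_{k,j} - mean_j), with n-1 = 3:
  s[X,X] = ((1.25)·(1.25) + (-0.75)·(-0.75) + (-0.75)·(-0.75) + (0.25)·(0.25)) / 3 = 2.75/3 = 0.9167
  s[X,Y] = ((1.25)·(-1.25) + (-0.75)·(-1.25) + (-0.75)·(2.75) + (0.25)·(-0.25)) / 3 = -2.75/3 = -0.9167
  s[Y,Y] = ((-1.25)·(-1.25) + (-1.25)·(-1.25) + (2.75)·(2.75) + (-0.25)·(-0.25)) / 3 = 10.75/3 = 3.5833
  Sample standard deviations s_i = √(s[i,i]):
  s(X) = √(0.9167) = 0.9574
  s(Y) = √(3.5833) = 1.893

Step 3 — r_{ij} = s_{ij} / (s_i · s_j):
  r[X,X] = 1 (diagonal).
  r[X,Y] = -0.9167 / (0.9574 · 1.893) = -0.9167 / 1.8124 = -0.5058
  r[Y,Y] = 1 (diagonal).

R is symmetric with unit diagonal. Assembling:

R = [[1, -0.5058],
 [-0.5058, 1]]


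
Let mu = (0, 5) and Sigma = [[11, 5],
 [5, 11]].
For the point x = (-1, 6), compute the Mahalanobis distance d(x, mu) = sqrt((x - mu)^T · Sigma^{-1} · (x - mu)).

Step 1 — centre the observation: (x - mu) = (-1, 1).

Step 2 — invert Sigma. det(Sigma) = 11·11 - (5)² = 96.
  Sigma^{-1} = (1/det) · [[d, -b], [-b, a]] = [[0.1146, -0.0521],
 [-0.0521, 0.1146]].

Step 3 — form the quadratic (x - mu)^T · Sigma^{-1} · (x - mu):
  Sigma^{-1} · (x - mu) = (-0.1667, 0.1667).
  (x - mu)^T · [Sigma^{-1} · (x - mu)] = (-1)·(-0.1667) + (1)·(0.1667) = 0.3333.

Step 4 — take square root: d = √(0.3333) ≈ 0.5774.

d(x, mu) = √(0.3333) ≈ 0.5774


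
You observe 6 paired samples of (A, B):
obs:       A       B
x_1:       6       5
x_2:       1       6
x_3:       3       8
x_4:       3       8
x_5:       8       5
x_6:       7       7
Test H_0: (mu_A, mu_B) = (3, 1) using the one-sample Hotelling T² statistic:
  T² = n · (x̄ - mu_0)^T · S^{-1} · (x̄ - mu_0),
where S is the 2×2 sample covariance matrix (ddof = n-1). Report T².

Step 1 — sample mean vector:
  mean(A) = (6 + 1 + 3 + 3 + 8 + 7) / 6 = 28/6 = 4.6667
  mean(B) = (5 + 6 + 8 + 8 + 5 + 7) / 6 = 39/6 = 6.5
  x̄ = (4.6667, 6.5),  deviation x̄ - mu_0 = (4.6667, 6.5) - (3, 1) = (1.6667, 5.5).

Step 2 — sample covariance matrix, S[i,j] = (1/(n-1)) · Σ_k (x_{k,i} - mean_i) · (x_{k,j} - mean_j), divisor n-1 = 5:
  S[A,A] = ((1.3333)·(1.3333) + (-3.6667)·(-3.6667) + (-1.6667)·(-1.6667) + (-1.6667)·(-1.6667) + (3.3333)·(3.3333) + (2.3333)·(2.3333)) / 5 = 37.3333/5 = 7.4667
  S[A,B] = ((1.3333)·(-1.5) + (-3.6667)·(-0.5) + (-1.6667)·(1.5) + (-1.6667)·(1.5) + (3.3333)·(-1.5) + (2.3333)·(0.5)) / 5 = -9/5 = -1.8
  S[B,B] = ((-1.5)·(-1.5) + (-0.5)·(-0.5) + (1.5)·(1.5) + (1.5)·(1.5) + (-1.5)·(-1.5) + (0.5)·(0.5)) / 5 = 9.5/5 = 1.9
  S = [[7.4667, -1.8],
 [-1.8, 1.9]].

Step 3 — invert S. det(S) = 7.4667·1.9 - (-1.8)² = 10.9467.
  S^{-1} = (1/det) · [[d, -b], [-b, a]] = [[0.1736, 0.1644],
 [0.1644, 0.6821]].

Step 4 — quadratic form (x̄ - mu_0)^T · S^{-1} · (x̄ - mu_0):
  S^{-1} · (x̄ - mu_0) = (1.1937, 4.0256),
  (x̄ - mu_0)^T · [...] = (1.6667)·(1.1937) + (5.5)·(4.0256) = 24.1301.

Step 5 — scale by n: T² = 6 · 24.1301 = 144.7808.

T² ≈ 144.7808


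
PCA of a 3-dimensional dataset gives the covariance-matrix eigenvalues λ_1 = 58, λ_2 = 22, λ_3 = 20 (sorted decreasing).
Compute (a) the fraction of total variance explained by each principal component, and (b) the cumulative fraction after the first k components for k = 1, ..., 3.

Step 1 — total variance = trace(Sigma) = Σ λ_i = 58 + 22 + 20 = 100.

Step 2 — fraction explained by component i = λ_i / Σ λ:
  PC1: 58/100 = 0.58
  PC2: 22/100 = 0.22
  PC3: 20/100 = 0.2

Step 3 — cumulative fraction after k components = (λ_1 + ... + λ_k) / Σ λ:
  k = 1: 58/100 = 0.58
  k = 2: (58 + 22)/100 = 80/100 = 0.8
  k = 3: (58 + 22 + 20)/100 = 100/100 = 1

Summary (fraction, with percent):

explained: PC1 0.58 (58%), PC2 0.22 (22%), PC3 0.2 (20%);  cumulative: 0.58, 0.8, 1


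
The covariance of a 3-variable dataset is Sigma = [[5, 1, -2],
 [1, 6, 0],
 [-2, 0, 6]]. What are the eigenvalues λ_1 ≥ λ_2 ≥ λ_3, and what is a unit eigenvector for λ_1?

Step 1 — characteristic polynomial p(λ) = det(λI - Sigma) = λ³ - tr·λ² + c_1·λ - det, where tr = trace, c_1 = sum of the principal 2×2 minors, det = det(Sigma):
  tr = 5 + 6 + 6 = 17,
  c_1 = (5·6 - (1)²) + (5·6 - (-2)²) + (6·6 - (0)²) = 29 + 26 + 36 = 91,
  det = 5·(6·6 - (0)²) - (1)·((1)·6 - (0)·(-2)) + (-2)·((1)·(0) - 6·(-2)) = 5·(36) - (1)·(6) + (-2)·(12) = 150.
  So p(λ) = λ³ - 17λ² + 91λ - 150.
Step 2 — look for an integer root (rational root theorem: any rational root is an integer divisor of 150). Testing λ = 6:
  p(6) = 216 - 612 + 546 - 150 = 0  ✓
  Dividing out (λ - 6): p(λ) = (λ - 6)(λ² - 11λ + 25).
Step 3 — remaining eigenvalues from the quadratic λ² - 11λ + 25 = 0:
  Δ = 11² - 4·25 = 121 - 100 = 21,  λ = (11 ± √21)/2 = (11 ± 4.5826)/2 ≈ 7.7913 or 3.2087.
  Sorted: λ_1 = 7.7913,  λ_2 = 6,  λ_3 = 3.2087  (check: sum = 17 = tr ✓).

Step 4 — unit eigenvector for λ_1 ≈ 7.7913: v spans the null space of (Sigma - λ_1 I), whose rows are
  r_1 = (-2.7913, 1, -2),  r_2 = (1, -1.7913, 0),  r_3 = (-2, 0, -1.7913).
  v is orthogonal to every row, so take v ∝ r_1 × r_2 = ((1)·(0) - (-2)·(-1.7913), (-2)·(1) - (-2.7913)·(0), (-2.7913)·(-1.7913) - (1)·(1)) ≈ (-3.5826, -2, 4).
  Rescale (multiply by -1 so the first nonzero entry is positive): u = (3.5826, 2, -4).
  ||u|| = √((3.5826)² + (2)² + (-4)²) = √(32.8348) ≈ 5.7302,  v_1 = u/||u|| ≈ (0.6252, 0.349, -0.6981) (||v_1|| = 1).

λ_1 = 7.7913,  λ_2 = 6,  λ_3 = 3.2087;  v_1 ≈ (0.6252, 0.349, -0.6981)


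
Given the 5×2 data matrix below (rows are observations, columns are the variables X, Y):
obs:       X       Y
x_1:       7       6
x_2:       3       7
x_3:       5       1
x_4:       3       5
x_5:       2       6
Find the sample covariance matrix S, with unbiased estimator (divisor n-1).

Step 1 — column means:
  mean(X) = (7 + 3 + 5 + 3 + 2) / 5 = 20/5 = 4
  mean(Y) = (6 + 7 + 1 + 5 + 6) / 5 = 25/5 = 5

Step 2 — sample covariance S[i,j] = (1/(n-1)) · Σ_k (x_{k,i} - mean_i) · (x_{k,j} - mean_j), with n-1 = 4.
  S[X,X] = ((3)·(3) + (-1)·(-1) + (1)·(1) + (-1)·(-1) + (-2)·(-2)) / 4 = 16/4 = 4
  S[X,Y] = ((3)·(1) + (-1)·(2) + (1)·(-4) + (-1)·(0) + (-2)·(1)) / 4 = -5/4 = -1.25
  S[Y,Y] = ((1)·(1) + (2)·(2) + (-4)·(-4) + (0)·(0) + (1)·(1)) / 4 = 22/4 = 5.5

S is symmetric (S[j,i] = S[i,j]). Assembling:

S = [[4, -1.25],
 [-1.25, 5.5]]


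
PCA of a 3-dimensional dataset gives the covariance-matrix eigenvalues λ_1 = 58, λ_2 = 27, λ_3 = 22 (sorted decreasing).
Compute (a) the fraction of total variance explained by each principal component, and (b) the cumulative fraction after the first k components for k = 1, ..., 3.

Step 1 — total variance = trace(Sigma) = Σ λ_i = 58 + 27 + 22 = 107.

Step 2 — fraction explained by component i = λ_i / Σ λ:
  PC1: 58/107 = 0.5421
  PC2: 27/107 = 0.2523
  PC3: 22/107 = 0.2056

Step 3 — cumulative fraction after k components = (λ_1 + ... + λ_k) / Σ λ:
  k = 1: 58/107 = 0.5421
  k = 2: (58 + 27)/107 = 85/107 = 0.7944
  k = 3: (58 + 27 + 22)/107 = 107/107 = 1

Summary (fraction, with percent):

explained: PC1 0.5421 (54.21%), PC2 0.2523 (25.23%), PC3 0.2056 (20.56%);  cumulative: 0.5421, 0.7944, 1


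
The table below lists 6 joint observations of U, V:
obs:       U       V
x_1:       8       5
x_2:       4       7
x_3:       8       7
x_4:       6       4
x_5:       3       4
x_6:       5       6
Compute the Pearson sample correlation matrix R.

Step 1 — column means:
  mean(U) = (8 + 4 + 8 + 6 + 3 + 5) / 6 = 34/6 = 5.6667
  mean(V) = (5 + 7 + 7 + 4 + 4 + 6) / 6 = 33/6 = 5.5

Step 2 — sample variances and covariances s[i,j] = (1/(n-1)) · Σ_k (x_{k,i} - mean_i) · (x_{k,j} - mean_j), with n-1 = 5:
  s[U,U] = ((2.3333)·(2.3333) + (-1.6667)·(-1.6667) + (2.3333)·(2.3333) + (0.3333)·(0.3333) + (-2.6667)·(-2.6667) + (-0.6667)·(-0.6667)) / 5 = 21.3333/5 = 4.2667
  s[U,V] = ((2.3333)·(-0.5) + (-1.6667)·(1.5) + (2.3333)·(1.5) + (0.3333)·(-1.5) + (-2.6667)·(-1.5) + (-0.6667)·(0.5)) / 5 = 3/5 = 0.6
  s[V,V] = ((-0.5)·(-0.5) + (1.5)·(1.5) + (1.5)·(1.5) + (-1.5)·(-1.5) + (-1.5)·(-1.5) + (0.5)·(0.5)) / 5 = 9.5/5 = 1.9
  Sample standard deviations s_i = √(s[i,i]):
  s(U) = √(4.2667) = 2.0656
  s(V) = √(1.9) = 1.3784

Step 3 — r_{ij} = s_{ij} / (s_i · s_j):
  r[U,U] = 1 (diagonal).
  r[U,V] = 0.6 / (2.0656 · 1.3784) = 0.6 / 2.8472 = 0.2107
  r[V,V] = 1 (diagonal).

R is symmetric with unit diagonal. Assembling:

R = [[1, 0.2107],
 [0.2107, 1]]


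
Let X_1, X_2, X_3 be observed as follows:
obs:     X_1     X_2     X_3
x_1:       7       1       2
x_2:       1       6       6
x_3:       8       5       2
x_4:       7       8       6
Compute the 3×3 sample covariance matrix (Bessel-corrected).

Step 1 — column means:
  mean(X_1) = (7 + 1 + 8 + 7) / 4 = 23/4 = 5.75
  mean(X_2) = (1 + 6 + 5 + 8) / 4 = 20/4 = 5
  mean(X_3) = (2 + 6 + 2 + 6) / 4 = 16/4 = 4

Step 2 — sample covariance S[i,j] = (1/(n-1)) · Σ_k (x_{k,i} - mean_i) · (x_{k,j} - mean_j), with n-1 = 3.
  S[X_1,X_1] = ((1.25)·(1.25) + (-4.75)·(-4.75) + (2.25)·(2.25) + (1.25)·(1.25)) / 3 = 30.75/3 = 10.25
  S[X_1,X_2] = ((1.25)·(-4) + (-4.75)·(1) + (2.25)·(0) + (1.25)·(3)) / 3 = -6/3 = -2
  S[X_1,X_3] = ((1.25)·(-2) + (-4.75)·(2) + (2.25)·(-2) + (1.25)·(2)) / 3 = -14/3 = -4.6667
  S[X_2,X_2] = ((-4)·(-4) + (1)·(1) + (0)·(0) + (3)·(3)) / 3 = 26/3 = 8.6667
  S[X_2,X_3] = ((-4)·(-2) + (1)·(2) + (0)·(-2) + (3)·(2)) / 3 = 16/3 = 5.3333
  S[X_3,X_3] = ((-2)·(-2) + (2)·(2) + (-2)·(-2) + (2)·(2)) / 3 = 16/3 = 5.3333

S is symmetric (S[j,i] = S[i,j]). Assembling:

S = [[10.25, -2, -4.6667],
 [-2, 8.6667, 5.3333],
 [-4.6667, 5.3333, 5.3333]]


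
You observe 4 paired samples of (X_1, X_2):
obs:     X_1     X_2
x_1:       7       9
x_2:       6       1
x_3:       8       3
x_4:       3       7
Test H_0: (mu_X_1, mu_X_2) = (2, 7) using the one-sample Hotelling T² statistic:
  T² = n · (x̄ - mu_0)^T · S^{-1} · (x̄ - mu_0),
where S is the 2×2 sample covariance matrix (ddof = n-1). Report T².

Step 1 — sample mean vector:
  mean(X_1) = (7 + 6 + 8 + 3) / 4 = 24/4 = 6
  mean(X_2) = (9 + 1 + 3 + 7) / 4 = 20/4 = 5
  x̄ = (6, 5),  deviation x̄ - mu_0 = (6, 5) - (2, 7) = (4, -2).

Step 2 — sample covariance matrix, S[i,j] = (1/(n-1)) · Σ_k (x_{k,i} - mean_i) · (x_{k,j} - mean_j), divisor n-1 = 3:
  S[X_1,X_1] = ((1)·(1) + (0)·(0) + (2)·(2) + (-3)·(-3)) / 3 = 14/3 = 4.6667
  S[X_1,X_2] = ((1)·(4) + (0)·(-4) + (2)·(-2) + (-3)·(2)) / 3 = -6/3 = -2
  S[X_2,X_2] = ((4)·(4) + (-4)·(-4) + (-2)·(-2) + (2)·(2)) / 3 = 40/3 = 13.3333
  S = [[4.6667, -2],
 [-2, 13.3333]].

Step 3 — invert S. det(S) = 4.6667·13.3333 - (-2)² = 58.2222.
  S^{-1} = (1/det) · [[d, -b], [-b, a]] = [[0.229, 0.0344],
 [0.0344, 0.0802]].

Step 4 — quadratic form (x̄ - mu_0)^T · S^{-1} · (x̄ - mu_0):
  S^{-1} · (x̄ - mu_0) = (0.8473, -0.0229),
  (x̄ - mu_0)^T · [...] = (4)·(0.8473) + (-2)·(-0.0229) = 3.4351.

Step 5 — scale by n: T² = 4 · 3.4351 = 13.7405.

T² ≈ 13.7405


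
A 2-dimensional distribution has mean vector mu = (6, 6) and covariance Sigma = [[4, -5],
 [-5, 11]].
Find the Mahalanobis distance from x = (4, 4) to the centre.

Step 1 — centre the observation: (x - mu) = (-2, -2).

Step 2 — invert Sigma. det(Sigma) = 4·11 - (-5)² = 19.
  Sigma^{-1} = (1/det) · [[d, -b], [-b, a]] = [[0.5789, 0.2632],
 [0.2632, 0.2105]].

Step 3 — form the quadratic (x - mu)^T · Sigma^{-1} · (x - mu):
  Sigma^{-1} · (x - mu) = (-1.6842, -0.9474).
  (x - mu)^T · [Sigma^{-1} · (x - mu)] = (-2)·(-1.6842) + (-2)·(-0.9474) = 5.2632.

Step 4 — take square root: d = √(5.2632) ≈ 2.2942.

d(x, mu) = √(5.2632) ≈ 2.2942


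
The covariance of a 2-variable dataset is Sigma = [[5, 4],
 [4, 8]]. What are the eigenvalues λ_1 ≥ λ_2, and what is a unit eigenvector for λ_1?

Step 1 — characteristic polynomial of 2×2 Sigma:
  det(Sigma - λI) = λ² - trace · λ + det = 0.
  trace = 5 + 8 = 13, det = 5·8 - (4)² = 24.
Step 2 — discriminant:
  Δ = trace² - 4·det = 169 - 96 = 73.
Step 3 — eigenvalues:
  λ = (trace ± √Δ)/2 = (13 ± 8.544)/2,
  λ_1 = 10.772,  λ_2 = 2.228.

Step 4 — unit eigenvector for λ_1: solve (Sigma - λ_1 I)v = 0. First row:
  (5 - 10.772)·v_x + (4)·v_y = 0, i.e. (-5.772)·v_x + (4)·v_y = 0,
  so v ∝ (b, λ_1 - a) = (4, 5.772) = u.
  ||u|| = √((4)² + (5.772)²) = √(49.316) ≈ 7.0225,
  v_1 = u/||u|| ≈ (0.5696, 0.8219) (||v_1|| = 1).

λ_1 = 10.772,  λ_2 = 2.228;  v_1 ≈ (0.5696, 0.8219)


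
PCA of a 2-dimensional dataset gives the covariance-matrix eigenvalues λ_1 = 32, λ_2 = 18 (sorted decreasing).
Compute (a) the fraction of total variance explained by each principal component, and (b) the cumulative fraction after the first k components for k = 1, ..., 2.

Step 1 — total variance = trace(Sigma) = Σ λ_i = 32 + 18 = 50.

Step 2 — fraction explained by component i = λ_i / Σ λ:
  PC1: 32/50 = 0.64
  PC2: 18/50 = 0.36

Step 3 — cumulative fraction after k components = (λ_1 + ... + λ_k) / Σ λ:
  k = 1: 32/50 = 0.64
  k = 2: (32 + 18)/50 = 50/50 = 1

Summary (fraction, with percent):

explained: PC1 0.64 (64%), PC2 0.36 (36%);  cumulative: 0.64, 1


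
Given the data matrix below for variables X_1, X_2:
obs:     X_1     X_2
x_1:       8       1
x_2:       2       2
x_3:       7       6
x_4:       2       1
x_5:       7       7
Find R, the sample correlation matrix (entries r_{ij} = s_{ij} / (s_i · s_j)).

Step 1 — column means:
  mean(X_1) = (8 + 2 + 7 + 2 + 7) / 5 = 26/5 = 5.2
  mean(X_2) = (1 + 2 + 6 + 1 + 7) / 5 = 17/5 = 3.4

Step 2 — sample variances and covariances s[i,j] = (1/(n-1)) · Σ_k (x_{k,i} - mean_i) · (x_{k,j} - mean_j), with n-1 = 4:
  s[X_1,X_1] = ((2.8)·(2.8) + (-3.2)·(-3.2) + (1.8)·(1.8) + (-3.2)·(-3.2) + (1.8)·(1.8)) / 4 = 34.8/4 = 8.7
  s[X_1,X_2] = ((2.8)·(-2.4) + (-3.2)·(-1.4) + (1.8)·(2.6) + (-3.2)·(-2.4) + (1.8)·(3.6)) / 4 = 16.6/4 = 4.15
  s[X_2,X_2] = ((-2.4)·(-2.4) + (-1.4)·(-1.4) + (2.6)·(2.6) + (-2.4)·(-2.4) + (3.6)·(3.6)) / 4 = 33.2/4 = 8.3
  Sample standard deviations s_i = √(s[i,i]):
  s(X_1) = √(8.7) = 2.9496
  s(X_2) = √(8.3) = 2.881

Step 3 — r_{ij} = s_{ij} / (s_i · s_j):
  r[X_1,X_1] = 1 (diagonal).
  r[X_1,X_2] = 4.15 / (2.9496 · 2.881) = 4.15 / 8.4976 = 0.4884
  r[X_2,X_2] = 1 (diagonal).

R is symmetric with unit diagonal. Assembling:

R = [[1, 0.4884],
 [0.4884, 1]]


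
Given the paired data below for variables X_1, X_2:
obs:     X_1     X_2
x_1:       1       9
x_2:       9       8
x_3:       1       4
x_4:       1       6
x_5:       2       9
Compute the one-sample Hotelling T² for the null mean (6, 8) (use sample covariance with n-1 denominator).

Step 1 — sample mean vector:
  mean(X_1) = (1 + 9 + 1 + 1 + 2) / 5 = 14/5 = 2.8
  mean(X_2) = (9 + 8 + 4 + 6 + 9) / 5 = 36/5 = 7.2
  x̄ = (2.8, 7.2),  deviation x̄ - mu_0 = (2.8, 7.2) - (6, 8) = (-3.2, -0.8).

Step 2 — sample covariance matrix, S[i,j] = (1/(n-1)) · Σ_k (x_{k,i} - mean_i) · (x_{k,j} - mean_j), divisor n-1 = 4:
  S[X_1,X_1] = ((-1.8)·(-1.8) + (6.2)·(6.2) + (-1.8)·(-1.8) + (-1.8)·(-1.8) + (-0.8)·(-0.8)) / 4 = 48.8/4 = 12.2
  S[X_1,X_2] = ((-1.8)·(1.8) + (6.2)·(0.8) + (-1.8)·(-3.2) + (-1.8)·(-1.2) + (-0.8)·(1.8)) / 4 = 8.2/4 = 2.05
  S[X_2,X_2] = ((1.8)·(1.8) + (0.8)·(0.8) + (-3.2)·(-3.2) + (-1.2)·(-1.2) + (1.8)·(1.8)) / 4 = 18.8/4 = 4.7
  S = [[12.2, 2.05],
 [2.05, 4.7]].

Step 3 — invert S. det(S) = 12.2·4.7 - (2.05)² = 53.1375.
  S^{-1} = (1/det) · [[d, -b], [-b, a]] = [[0.0884, -0.0386],
 [-0.0386, 0.2296]].

Step 4 — quadratic form (x̄ - mu_0)^T · S^{-1} · (x̄ - mu_0):
  S^{-1} · (x̄ - mu_0) = (-0.2522, -0.0602),
  (x̄ - mu_0)^T · [...] = (-3.2)·(-0.2522) + (-0.8)·(-0.0602) = 0.8551.

Step 5 — scale by n: T² = 5 · 0.8551 = 4.2757.

T² ≈ 4.2757


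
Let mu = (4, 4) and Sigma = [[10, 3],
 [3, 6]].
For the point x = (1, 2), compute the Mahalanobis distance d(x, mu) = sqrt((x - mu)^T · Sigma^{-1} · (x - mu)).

Step 1 — centre the observation: (x - mu) = (-3, -2).

Step 2 — invert Sigma. det(Sigma) = 10·6 - (3)² = 51.
  Sigma^{-1} = (1/det) · [[d, -b], [-b, a]] = [[0.1176, -0.0588],
 [-0.0588, 0.1961]].

Step 3 — form the quadratic (x - mu)^T · Sigma^{-1} · (x - mu):
  Sigma^{-1} · (x - mu) = (-0.2353, -0.2157).
  (x - mu)^T · [Sigma^{-1} · (x - mu)] = (-3)·(-0.2353) + (-2)·(-0.2157) = 1.1373.

Step 4 — take square root: d = √(1.1373) ≈ 1.0664.

d(x, mu) = √(1.1373) ≈ 1.0664
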